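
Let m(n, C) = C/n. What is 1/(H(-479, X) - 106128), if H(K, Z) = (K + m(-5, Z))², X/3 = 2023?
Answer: 25/68986096 ≈ 3.6239e-7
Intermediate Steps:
X = 6069 (X = 3*2023 = 6069)
H(K, Z) = (K - Z/5)² (H(K, Z) = (K + Z/(-5))² = (K + Z*(-⅕))² = (K - Z/5)²)
1/(H(-479, X) - 106128) = 1/((-1*6069 + 5*(-479))²/25 - 106128) = 1/((-6069 - 2395)²/25 - 106128) = 1/((1/25)*(-8464)² - 106128) = 1/((1/25)*71639296 - 106128) = 1/(71639296/25 - 106128) = 1/(68986096/25) = 25/68986096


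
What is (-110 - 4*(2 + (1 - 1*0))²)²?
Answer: 21316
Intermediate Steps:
(-110 - 4*(2 + (1 - 1*0))²)² = (-110 - 4*(2 + (1 + 0))²)² = (-110 - 4*(2 + 1)²)² = (-110 - 4*3²)² = (-110 - 4*9)² = (-110 - 36)² = (-146)² = 21316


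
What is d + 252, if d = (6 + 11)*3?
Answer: 303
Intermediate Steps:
d = 51 (d = 17*3 = 51)
d + 252 = 51 + 252 = 303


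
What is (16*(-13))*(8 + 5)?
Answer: -2704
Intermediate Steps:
(16*(-13))*(8 + 5) = -208*13 = -2704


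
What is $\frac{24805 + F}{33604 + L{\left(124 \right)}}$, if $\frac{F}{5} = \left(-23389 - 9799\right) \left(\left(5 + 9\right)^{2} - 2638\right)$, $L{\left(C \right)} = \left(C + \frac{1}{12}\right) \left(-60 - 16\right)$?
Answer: $\frac{1215750855}{72521} \approx 16764.0$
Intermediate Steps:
$L{\left(C \right)} = - \frac{19}{3} - 76 C$ ($L{\left(C \right)} = \left(C + \frac{1}{12}\right) \left(-76\right) = \left(\frac{1}{12} + C\right) \left(-76\right) = - \frac{19}{3} - 76 C$)
$F = 405225480$ ($F = 5 \left(-23389 - 9799\right) \left(\left(5 + 9\right)^{2} - 2638\right) = 5 \left(- 33188 \left(14^{2} - 2638\right)\right) = 5 \left(- 33188 \left(196 - 2638\right)\right) = 5 \left(\left(-33188\right) \left(-2442\right)\right) = 5 \cdot 81045096 = 405225480$)
$\frac{24805 + F}{33604 + L{\left(124 \right)}} = \frac{24805 + 405225480}{33604 - \frac{28291}{3}} = \frac{405250285}{33604 - \frac{28291}{3}} = \frac{405250285}{\frac{72521}{3}} = 405250285 \cdot \frac{3}{72521} = \frac{1215750855}{72521}$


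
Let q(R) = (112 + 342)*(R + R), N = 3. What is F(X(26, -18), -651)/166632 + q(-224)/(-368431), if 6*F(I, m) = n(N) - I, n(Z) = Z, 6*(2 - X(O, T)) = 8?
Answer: 87150237487/157866157008 ≈ 0.55205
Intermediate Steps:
X(O, T) = ⅔ (X(O, T) = 2 - ⅙*8 = 2 - 4/3 = ⅔)
q(R) = 908*R (q(R) = 454*(2*R) = 908*R)
F(I, m) = ½ - I/6 (F(I, m) = (3 - I)/6 = ½ - I/6)
F(X(26, -18), -651)/166632 + q(-224)/(-368431) = (½ - ⅙*⅔)/166632 + (908*(-224))/(-368431) = (½ - ⅑)*(1/166632) - 203392*(-1/368431) = (7/18)*(1/166632) + 29056/52633 = 7/2999376 + 29056/52633 = 87150237487/157866157008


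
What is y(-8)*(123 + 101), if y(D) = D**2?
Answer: 14336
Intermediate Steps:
y(-8)*(123 + 101) = (-8)**2*(123 + 101) = 64*224 = 14336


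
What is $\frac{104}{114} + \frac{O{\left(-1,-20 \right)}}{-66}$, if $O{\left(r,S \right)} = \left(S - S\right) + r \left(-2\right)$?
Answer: $\frac{553}{627} \approx 0.88198$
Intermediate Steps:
$O{\left(r,S \right)} = - 2 r$ ($O{\left(r,S \right)} = 0 - 2 r = - 2 r$)
$\frac{104}{114} + \frac{O{\left(-1,-20 \right)}}{-66} = \frac{104}{114} + \frac{\left(-2\right) \left(-1\right)}{-66} = 104 \cdot \frac{1}{114} + 2 \left(- \frac{1}{66}\right) = \frac{52}{57} - \frac{1}{33} = \frac{553}{627}$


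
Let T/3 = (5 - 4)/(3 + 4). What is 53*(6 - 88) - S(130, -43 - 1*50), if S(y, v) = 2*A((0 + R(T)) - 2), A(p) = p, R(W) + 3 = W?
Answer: -30358/7 ≈ -4336.9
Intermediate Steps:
T = 3/7 (T = 3*((5 - 4)/(3 + 4)) = 3*(1/7) = 3*(1*(⅐)) = 3*(⅐) = 3/7 ≈ 0.42857)
R(W) = -3 + W
S(y, v) = -64/7 (S(y, v) = 2*((0 + (-3 + 3/7)) - 2) = 2*((0 - 18/7) - 2) = 2*(-18/7 - 2) = 2*(-32/7) = -64/7)
53*(6 - 88) - S(130, -43 - 1*50) = 53*(6 - 88) - 1*(-64/7) = 53*(-82) + 64/7 = -4346 + 64/7 = -30358/7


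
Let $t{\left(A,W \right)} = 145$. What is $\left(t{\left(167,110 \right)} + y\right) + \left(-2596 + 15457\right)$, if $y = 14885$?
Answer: $27891$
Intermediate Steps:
$\left(t{\left(167,110 \right)} + y\right) + \left(-2596 + 15457\right) = \left(145 + 14885\right) + \left(-2596 + 15457\right) = 15030 + 12861 = 27891$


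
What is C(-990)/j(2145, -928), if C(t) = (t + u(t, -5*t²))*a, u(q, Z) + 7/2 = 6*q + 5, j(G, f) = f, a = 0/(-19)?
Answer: 0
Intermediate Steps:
a = 0 (a = 0*(-1/19) = 0)
u(q, Z) = 3/2 + 6*q (u(q, Z) = -7/2 + (6*q + 5) = -7/2 + (5 + 6*q) = 3/2 + 6*q)
C(t) = 0 (C(t) = (t + (3/2 + 6*t))*0 = (3/2 + 7*t)*0 = 0)
C(-990)/j(2145, -928) = 0/(-928) = 0*(-1/928) = 0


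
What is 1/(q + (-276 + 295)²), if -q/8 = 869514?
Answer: -1/6955751 ≈ -1.4377e-7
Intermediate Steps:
q = -6956112 (q = -8*869514 = -6956112)
1/(q + (-276 + 295)²) = 1/(-6956112 + (-276 + 295)²) = 1/(-6956112 + 19²) = 1/(-6956112 + 361) = 1/(-6955751) = -1/6955751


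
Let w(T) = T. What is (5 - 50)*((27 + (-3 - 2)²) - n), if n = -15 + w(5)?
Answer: -2790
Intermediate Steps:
n = -10 (n = -15 + 5 = -10)
(5 - 50)*((27 + (-3 - 2)²) - n) = (5 - 50)*((27 + (-3 - 2)²) - 1*(-10)) = -45*((27 + (-5)²) + 10) = -45*((27 + 25) + 10) = -45*(52 + 10) = -45*62 = -2790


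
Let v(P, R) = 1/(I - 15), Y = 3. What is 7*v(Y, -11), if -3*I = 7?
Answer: -21/52 ≈ -0.40385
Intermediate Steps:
I = -7/3 (I = -1/3*7 = -7/3 ≈ -2.3333)
v(P, R) = -3/52 (v(P, R) = 1/(-7/3 - 15) = 1/(-52/3) = -3/52)
7*v(Y, -11) = 7*(-3/52) = -21/52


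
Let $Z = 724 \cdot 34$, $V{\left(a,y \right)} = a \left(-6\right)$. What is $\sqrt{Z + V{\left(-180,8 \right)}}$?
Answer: $4 \sqrt{1606} \approx 160.3$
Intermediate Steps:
$V{\left(a,y \right)} = - 6 a$
$Z = 24616$
$\sqrt{Z + V{\left(-180,8 \right)}} = \sqrt{24616 - -1080} = \sqrt{24616 + 1080} = \sqrt{25696} = 4 \sqrt{1606}$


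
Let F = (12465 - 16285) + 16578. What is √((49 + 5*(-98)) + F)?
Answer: √12317 ≈ 110.98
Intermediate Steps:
F = 12758 (F = -3820 + 16578 = 12758)
√((49 + 5*(-98)) + F) = √((49 + 5*(-98)) + 12758) = √((49 - 490) + 12758) = √(-441 + 12758) = √12317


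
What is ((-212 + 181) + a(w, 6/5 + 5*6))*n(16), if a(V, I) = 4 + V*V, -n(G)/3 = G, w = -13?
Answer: -6816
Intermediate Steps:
n(G) = -3*G
a(V, I) = 4 + V²
((-212 + 181) + a(w, 6/5 + 5*6))*n(16) = ((-212 + 181) + (4 + (-13)²))*(-3*16) = (-31 + (4 + 169))*(-48) = (-31 + 173)*(-48) = 142*(-48) = -6816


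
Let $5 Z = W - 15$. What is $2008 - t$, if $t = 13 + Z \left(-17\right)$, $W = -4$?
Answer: $\frac{9652}{5} \approx 1930.4$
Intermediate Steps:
$Z = - \frac{19}{5}$ ($Z = \frac{-4 - 15}{5} = \frac{1}{5} \left(-19\right) = - \frac{19}{5} \approx -3.8$)
$t = \frac{388}{5}$ ($t = 13 - - \frac{323}{5} = 13 + \frac{323}{5} = \frac{388}{5} \approx 77.6$)
$2008 - t = 2008 - \frac{388}{5} = \frac{9652}{5}$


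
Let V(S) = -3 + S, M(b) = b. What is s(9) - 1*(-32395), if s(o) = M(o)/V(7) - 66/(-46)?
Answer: 2980679/92 ≈ 32399.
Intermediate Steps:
s(o) = 33/23 + o/4 (s(o) = o/(-3 + 7) - 66/(-46) = o/4 - 66*(-1/46) = o*(¼) + 33/23 = o/4 + 33/23 = 33/23 + o/4)
s(9) - 1*(-32395) = (33/23 + (¼)*9) - 1*(-32395) = (33/23 + 9/4) + 32395 = 339/92 + 32395 = 2980679/92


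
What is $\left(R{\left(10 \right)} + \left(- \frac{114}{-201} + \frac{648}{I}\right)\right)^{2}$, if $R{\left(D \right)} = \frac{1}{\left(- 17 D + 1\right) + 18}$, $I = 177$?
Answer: $\frac{6349699459321}{356293191409} \approx 17.822$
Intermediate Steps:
$R{\left(D \right)} = \frac{1}{19 - 17 D}$ ($R{\left(D \right)} = \frac{1}{\left(1 - 17 D\right) + 18} = \frac{1}{19 - 17 D}$)
$\left(R{\left(10 \right)} + \left(- \frac{114}{-201} + \frac{648}{I}\right)\right)^{2} = \left(- \frac{1}{-19 + 17 \cdot 10} + \left(- \frac{114}{-201} + \frac{648}{177}\right)\right)^{2} = \left(- \frac{1}{-19 + 170} + \left(\left(-114\right) \left(- \frac{1}{201}\right) + 648 \cdot \frac{1}{177}\right)\right)^{2} = \left(- \frac{1}{151} + \left(\frac{38}{67} + \frac{216}{59}\right)\right)^{2} = \left(\left(-1\right) \frac{1}{151} + \frac{16714}{3953}\right)^{2} = \left(- \frac{1}{151} + \frac{16714}{3953}\right)^{2} = \left(\frac{2519861}{596903}\right)^{2} = \frac{6349699459321}{356293191409}$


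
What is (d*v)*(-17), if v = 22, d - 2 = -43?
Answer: 15334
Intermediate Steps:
d = -41 (d = 2 - 43 = -41)
(d*v)*(-17) = -41*22*(-17) = -902*(-17) = 15334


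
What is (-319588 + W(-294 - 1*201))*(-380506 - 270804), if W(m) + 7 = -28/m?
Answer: 1873398443474/9 ≈ 2.0816e+11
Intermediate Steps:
W(m) = -7 - 28/m
(-319588 + W(-294 - 1*201))*(-380506 - 270804) = (-319588 + (-7 - 28/(-294 - 1*201)))*(-380506 - 270804) = (-319588 + (-7 - 28/(-294 - 201)))*(-651310) = (-319588 + (-7 - 28/(-495)))*(-651310) = (-319588 + (-7 - 28*(-1/495)))*(-651310) = (-319588 + (-7 + 28/495))*(-651310) = (-319588 - 3437/495)*(-651310) = -158199497/495*(-651310) = 1873398443474/9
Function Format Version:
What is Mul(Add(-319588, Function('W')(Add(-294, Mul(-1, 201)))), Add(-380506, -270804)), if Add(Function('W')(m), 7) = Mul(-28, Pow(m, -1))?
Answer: Rational(1873398443474, 9) ≈ 2.0816e+11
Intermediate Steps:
Function('W')(m) = Add(-7, Mul(-28, Pow(m, -1)))
Mul(Add(-319588, Function('W')(Add(-294, Mul(-1, 201)))), Add(-380506, -270804)) = Mul(Add(-319588, Add(-7, Mul(-28, Pow(Add(-294, Mul(-1, 201)), -1)))), Add(-380506, -270804)) = Mul(Add(-319588, Add(-7, Mul(-28, Pow(Add(-294, -201), -1)))), -651310) = Mul(Add(-319588, Add(-7, Mul(-28, Pow(-495, -1)))), -651310) = Mul(Add(-319588, Add(-7, Mul(-28, Rational(-1, 495)))), -651310) = Mul(Add(-319588, Add(-7, Rational(28, 495))), -651310) = Mul(Add(-319588, Rational(-3437, 495)), -651310) = Mul(Rational(-158199497, 495), -651310) = Rational(1873398443474, 9)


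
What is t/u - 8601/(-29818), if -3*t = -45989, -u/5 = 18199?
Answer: 976643983/8139866730 ≈ 0.11998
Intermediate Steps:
u = -90995 (u = -5*18199 = -90995)
t = 45989/3 (t = -1/3*(-45989) = 45989/3 ≈ 15330.)
t/u - 8601/(-29818) = (45989/3)/(-90995) - 8601/(-29818) = (45989/3)*(-1/90995) - 8601*(-1/29818) = -45989/272985 + 8601/29818 = 976643983/8139866730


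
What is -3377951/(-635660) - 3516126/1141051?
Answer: 1619353713341/725320478660 ≈ 2.2326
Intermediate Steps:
-3377951/(-635660) - 3516126/1141051 = -3377951*(-1/635660) - 3516126*1/1141051 = 3377951/635660 - 3516126/1141051 = 1619353713341/725320478660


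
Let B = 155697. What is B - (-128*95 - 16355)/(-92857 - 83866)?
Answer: 27515212416/176723 ≈ 1.5570e+5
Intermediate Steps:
B - (-128*95 - 16355)/(-92857 - 83866) = 155697 - (-128*95 - 16355)/(-92857 - 83866) = 155697 - (-12160 - 16355)/(-176723) = 155697 - (-28515)*(-1)/176723 = 155697 - 1*28515/176723 = 155697 - 28515/176723 = 27515212416/176723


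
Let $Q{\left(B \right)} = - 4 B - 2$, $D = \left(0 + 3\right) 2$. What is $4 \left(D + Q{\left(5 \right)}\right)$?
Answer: $-64$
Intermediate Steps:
$D = 6$ ($D = 3 \cdot 2 = 6$)
$Q{\left(B \right)} = -2 - 4 B$
$4 \left(D + Q{\left(5 \right)}\right) = 4 \left(6 - 22\right) = 4 \left(-16\right) = -64$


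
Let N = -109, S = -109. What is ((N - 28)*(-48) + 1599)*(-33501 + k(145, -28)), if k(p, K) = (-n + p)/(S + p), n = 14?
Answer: -3286091125/12 ≈ -2.7384e+8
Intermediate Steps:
k(p, K) = (-14 + p)/(-109 + p) (k(p, K) = (-1*14 + p)/(-109 + p) = (-14 + p)/(-109 + p))
((N - 28)*(-48) + 1599)*(-33501 + k(145, -28)) = ((-109 - 28)*(-48) + 1599)*(-33501 + (-14 + 145)/(-109 + 145)) = (-137*(-48) + 1599)*(-33501 + 131/36) = (6576 + 1599)*(-33501 + (1/36)*131) = 8175*(-33501 + 131/36) = 8175*(-1205905/36) = -3286091125/12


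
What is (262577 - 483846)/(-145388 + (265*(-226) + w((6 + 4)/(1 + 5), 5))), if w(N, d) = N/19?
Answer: 12612333/11700841 ≈ 1.0779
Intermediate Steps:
w(N, d) = N/19 (w(N, d) = N*(1/19) = N/19)
(262577 - 483846)/(-145388 + (265*(-226) + w((6 + 4)/(1 + 5), 5))) = (262577 - 483846)/(-145388 + (265*(-226) + ((6 + 4)/(1 + 5))/19)) = -221269/(-145388 + (-59890 + (10/6)/19)) = -221269/(-145388 + (-59890 + (10*(1/6))/19)) = -221269/(-145388 + (-59890 + (1/19)*(5/3))) = -221269/(-145388 + (-59890 + 5/57)) = -221269/(-145388 - 3413725/57) = -221269/(-11700841/57) = -221269*(-57/11700841) = 12612333/11700841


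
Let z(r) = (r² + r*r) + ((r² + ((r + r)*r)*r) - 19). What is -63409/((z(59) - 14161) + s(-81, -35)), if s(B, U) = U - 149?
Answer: -63409/406837 ≈ -0.15586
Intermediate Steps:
s(B, U) = -149 + U
z(r) = -19 + 2*r³ + 3*r² (z(r) = (r² + r²) + ((r² + ((2*r)*r)*r) - 19) = 2*r² + ((r² + (2*r²)*r) - 19) = 2*r² + ((r² + 2*r³) - 19) = 2*r² + (-19 + r² + 2*r³) = -19 + 2*r³ + 3*r²)
-63409/((z(59) - 14161) + s(-81, -35)) = -63409/(((-19 + 2*59³ + 3*59²) - 14161) + (-149 - 35)) = -63409/(((-19 + 2*205379 + 3*3481) - 14161) - 184) = -63409/(((-19 + 410758 + 10443) - 14161) - 184) = -63409/((421182 - 14161) - 184) = -63409/(407021 - 184) = -63409/406837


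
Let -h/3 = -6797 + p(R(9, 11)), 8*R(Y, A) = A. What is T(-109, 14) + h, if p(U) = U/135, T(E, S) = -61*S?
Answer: 7033309/360 ≈ 19537.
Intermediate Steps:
R(Y, A) = A/8
p(U) = U/135 (p(U) = U*(1/135) = U/135)
h = 7340749/360 (h = -3*(-6797 + ((⅛)*11)/135) = -3*(-6797 + (1/135)*(11/8)) = -3*(-6797 + 11/1080) = -3*(-7340749/1080) = 7340749/360 ≈ 20391.)
T(-109, 14) + h = -61*14 + 7340749/360 = -854 + 7340749/360 = 7033309/360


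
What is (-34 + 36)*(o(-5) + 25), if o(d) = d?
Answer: 40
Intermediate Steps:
(-34 + 36)*(o(-5) + 25) = (-34 + 36)*(-5 + 25) = 2*20 = 40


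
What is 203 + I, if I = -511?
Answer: -308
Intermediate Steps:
203 + I = 203 - 511 = -308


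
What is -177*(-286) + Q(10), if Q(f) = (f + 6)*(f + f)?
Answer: 50942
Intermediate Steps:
Q(f) = 2*f*(6 + f) (Q(f) = (6 + f)*(2*f) = 2*f*(6 + f))
-177*(-286) + Q(10) = -177*(-286) + 2*10*(6 + 10) = 50622 + 2*10*16 = 50622 + 320 = 50942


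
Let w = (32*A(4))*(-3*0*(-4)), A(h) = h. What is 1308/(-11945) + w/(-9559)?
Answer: -1308/11945 ≈ -0.10950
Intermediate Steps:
w = 0 (w = (32*4)*(-3*0*(-4)) = 128*(0*(-4)) = 128*0 = 0)
1308/(-11945) + w/(-9559) = 1308/(-11945) + 0/(-9559) = 1308*(-1/11945) + 0*(-1/9559) = -1308/11945 + 0 = -1308/11945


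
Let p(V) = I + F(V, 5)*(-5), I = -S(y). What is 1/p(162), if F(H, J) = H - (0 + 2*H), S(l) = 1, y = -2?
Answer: 1/809 ≈ 0.0012361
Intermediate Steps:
F(H, J) = -H (F(H, J) = H - 2*H = -H)
I = -1 (I = -1*1 = -1)
p(V) = -1 + 5*V (p(V) = -1 - V*(-5) = -1 + 5*V)
1/p(162) = 1/(-1 + 5*162) = 1/(-1 + 810) = 1/809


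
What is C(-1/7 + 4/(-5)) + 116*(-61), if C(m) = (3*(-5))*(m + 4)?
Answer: -49853/7 ≈ -7121.9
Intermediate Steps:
C(m) = -60 - 15*m (C(m) = -15*(4 + m) = -60 - 15*m)
C(-1/7 + 4/(-5)) + 116*(-61) = (-60 - 15*(-1/7 + 4/(-5))) + 116*(-61) = (-60 - 15*(-1*⅐ + 4*(-⅕))) - 7076 = (-60 - 15*(-⅐ - ⅘)) - 7076 = (-60 - 15*(-33/35)) - 7076 = (-60 + 99/7) - 7076 = -321/7 - 7076 = -49853/7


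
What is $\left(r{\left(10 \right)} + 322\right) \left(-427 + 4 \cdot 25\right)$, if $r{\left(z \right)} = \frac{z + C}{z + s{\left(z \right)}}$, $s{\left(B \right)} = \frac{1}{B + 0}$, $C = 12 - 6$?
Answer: $- \frac{10687014}{101} \approx -1.0581 \cdot 10^{5}$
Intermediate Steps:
$C = 6$ ($C = 12 - 6 = 6$)
$s{\left(B \right)} = \frac{1}{B}$
$r{\left(z \right)} = \frac{6 + z}{z + \frac{1}{z}}$ ($r{\left(z \right)} = \frac{z + 6}{z + \frac{1}{z}} = \frac{6 + z}{z + \frac{1}{z}}$)
$\left(r{\left(10 \right)} + 322\right) \left(-427 + 4 \cdot 25\right) = \left(\frac{10 \left(6 + 10\right)}{1 + 10^{2}} + 322\right) \left(-427 + 4 \cdot 25\right) = \left(10 \frac{1}{1 + 100} \cdot 16 + 322\right) \left(-427 + 100\right) = \left(10 \cdot \frac{1}{101} \cdot 16 + 322\right) \left(-327\right) = \left(\frac{160}{101} + 322\right) \left(-327\right) = \frac{32682}{101} \left(-327\right) = - \frac{10687014}{101}$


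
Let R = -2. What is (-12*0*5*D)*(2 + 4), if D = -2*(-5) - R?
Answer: 0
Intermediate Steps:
D = 12 (D = -2*(-5) - 1*(-2) = 10 + 2 = 12)
(-12*0*5*D)*(2 + 4) = (-12*0*5*12)*(2 + 4) = -0*12*6 = -12*0*6 = 0*6 = 0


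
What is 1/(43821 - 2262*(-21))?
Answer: 1/91323 ≈ 1.0950e-5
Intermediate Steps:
1/(43821 - 2262*(-21)) = 1/(43821 + 47502) = 1/91323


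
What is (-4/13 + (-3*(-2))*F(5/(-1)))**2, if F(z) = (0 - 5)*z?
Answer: 3786916/169 ≈ 22408.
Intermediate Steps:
F(z) = -5*z
(-4/13 + (-3*(-2))*F(5/(-1)))**2 = (-4/13 + (-3*(-2))*(-25/(-1)))**2 = (-4*1/13 + 6*(-25*(-1)))**2 = (-4/13 + 6*(-5*(-5)))**2 = (-4/13 + 6*25)**2 = (-4/13 + 150)**2 = (1946/13)**2 = 3786916/169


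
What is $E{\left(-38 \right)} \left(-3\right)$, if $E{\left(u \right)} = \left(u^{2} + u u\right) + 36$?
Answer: $-8772$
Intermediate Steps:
$E{\left(u \right)} = 36 + 2 u^{2}$ ($E{\left(u \right)} = \left(u^{2} + u^{2}\right) + 36 = 2 u^{2} + 36 = 36 + 2 u^{2}$)
$E{\left(-38 \right)} \left(-3\right) = \left(36 + 2 \left(-38\right)^{2}\right) \left(-3\right) = \left(36 + 2 \cdot 1444\right) \left(-3\right) = \left(36 + 2888\right) \left(-3\right) = 2924 \left(-3\right) = -8772$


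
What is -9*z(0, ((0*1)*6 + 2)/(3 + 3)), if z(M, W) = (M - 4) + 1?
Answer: 27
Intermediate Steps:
z(M, W) = -3 + M (z(M, W) = (-4 + M) + 1 = -3 + M)
-9*z(0, ((0*1)*6 + 2)/(3 + 3)) = -9*(-3 + 0) = -9*(-3) = 27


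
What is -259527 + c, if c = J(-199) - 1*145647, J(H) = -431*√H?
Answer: -405174 - 431*I*√199 ≈ -4.0517e+5 - 6080.0*I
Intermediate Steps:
c = -145647 - 431*I*√199 (c = -431*I*√199 - 1*145647 = -431*I*√199 - 145647 = -145647 - 431*I*√199 ≈ -1.4565e+5 - 6080.0*I)
-259527 + c = -259527 + (-145647 - 431*I*√199) = -405174 - 431*I*√199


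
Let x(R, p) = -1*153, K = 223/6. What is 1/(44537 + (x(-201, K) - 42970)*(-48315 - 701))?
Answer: 1/2113761505 ≈ 4.7309e-10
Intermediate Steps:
K = 223/6 (K = 223*(⅙) = 223/6 ≈ 37.167)
x(R, p) = -153
1/(44537 + (x(-201, K) - 42970)*(-48315 - 701)) = 1/(44537 + (-153 - 42970)*(-48315 - 701)) = 1/(44537 - 43123*(-49016)) = 1/(44537 + 2113716968) = 1/2113761505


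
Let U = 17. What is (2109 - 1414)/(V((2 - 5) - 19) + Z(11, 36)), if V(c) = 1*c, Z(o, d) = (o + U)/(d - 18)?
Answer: -6255/184 ≈ -33.995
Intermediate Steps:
Z(o, d) = (17 + o)/(-18 + d) (Z(o, d) = (o + 17)/(d - 18) = (17 + o)/(-18 + d))
V(c) = c
(2109 - 1414)/(V((2 - 5) - 19) + Z(11, 36)) = (2109 - 1414)/(((2 - 5) - 19) + (17 + 11)/(-18 + 36)) = 695/((-3 - 19) + 28/18) = 695/(-22 + (1/18)*28) = 695/(-22 + 14/9) = 695/(-184/9) = 695*(-9/184) = -6255/184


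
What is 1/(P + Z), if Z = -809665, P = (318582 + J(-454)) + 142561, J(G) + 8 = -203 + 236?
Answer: -1/348497 ≈ -2.8695e-6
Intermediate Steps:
J(G) = 25 (J(G) = -8 + (-203 + 236) = -8 + 33 = 25)
P = 461168 (P = (318582 + 25) + 142561 = 318607 + 142561 = 461168)
1/(P + Z) = 1/(461168 - 809665) = 1/(-348497) = -1/348497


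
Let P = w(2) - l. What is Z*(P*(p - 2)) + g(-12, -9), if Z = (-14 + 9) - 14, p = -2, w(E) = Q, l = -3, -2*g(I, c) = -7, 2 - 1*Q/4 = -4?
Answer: 4111/2 ≈ 2055.5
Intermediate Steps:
Q = 24 (Q = 8 - 4*(-4) = 8 + 16 = 24)
g(I, c) = 7/2 (g(I, c) = -½*(-7) = 7/2)
w(E) = 24
Z = -19 (Z = -5 - 14 = -19)
P = 27 (P = 24 - 1*(-3) = 24 + 3 = 27)
Z*(P*(p - 2)) + g(-12, -9) = -513*(-2 - 2) + 7/2 = -513*(-4) + 7/2 = -19*(-108) + 7/2 = 2052 + 7/2 = 4111/2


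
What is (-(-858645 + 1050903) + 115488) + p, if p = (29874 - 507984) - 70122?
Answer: -625002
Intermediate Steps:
p = -548232 (p = -478110 - 70122 = -548232)
(-(-858645 + 1050903) + 115488) + p = (-(-858645 + 1050903) + 115488) - 548232 = (-1*192258 + 115488) - 548232 = (-192258 + 115488) - 548232 = -76770 - 548232 = -625002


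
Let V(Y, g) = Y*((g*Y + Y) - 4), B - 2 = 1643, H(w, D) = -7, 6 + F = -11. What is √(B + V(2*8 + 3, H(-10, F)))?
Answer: I*√597 ≈ 24.434*I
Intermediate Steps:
F = -17 (F = -6 - 11 = -17)
B = 1645 (B = 2 + 1643 = 1645)
V(Y, g) = Y*(-4 + Y + Y*g) (V(Y, g) = Y*((Y*g + Y) - 4) = Y*((Y + Y*g) - 4) = Y*(-4 + Y + Y*g))
√(B + V(2*8 + 3, H(-10, F))) = √(1645 + (2*8 + 3)*(-4 + (2*8 + 3) + (2*8 + 3)*(-7))) = √(1645 + (16 + 3)*(-4 + (16 + 3) + (16 + 3)*(-7))) = √(1645 + 19*(-4 + 19 + 19*(-7))) = √(1645 + 19*(-4 + 19 - 133)) = √(1645 + 19*(-118)) = √(1645 - 2242) = √(-597) = I*√597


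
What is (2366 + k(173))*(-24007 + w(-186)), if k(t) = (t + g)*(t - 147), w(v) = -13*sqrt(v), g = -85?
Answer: -111728578 - 60502*I*sqrt(186) ≈ -1.1173e+8 - 8.2514e+5*I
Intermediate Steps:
k(t) = (-147 + t)*(-85 + t) (k(t) = (t - 85)*(t - 147) = (-85 + t)*(-147 + t) = (-147 + t)*(-85 + t))
(2366 + k(173))*(-24007 + w(-186)) = (2366 + (12495 + 173**2 - 232*173))*(-24007 - 13*I*sqrt(186)) = (2366 + (12495 + 29929 - 40136))*(-24007 - 13*I*sqrt(186)) = (2366 + 2288)*(-24007 - 13*I*sqrt(186)) = 4654*(-24007 - 13*I*sqrt(186)) = -111728578 - 60502*I*sqrt(186)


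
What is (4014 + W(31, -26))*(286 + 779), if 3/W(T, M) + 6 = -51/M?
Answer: 29918832/7 ≈ 4.2741e+6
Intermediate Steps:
W(T, M) = 3/(-6 - 51/M)
(4014 + W(31, -26))*(286 + 779) = (4014 - 1*(-26)/(17 + 2*(-26)))*(286 + 779) = (4014 - 1*(-26)/(17 - 52))*1065 = (4014 - 1*(-26)/(-35))*1065 = (4014 - 1*(-26)*(-1/35))*1065 = (4014 - 26/35)*1065 = (140464/35)*1065 = 29918832/7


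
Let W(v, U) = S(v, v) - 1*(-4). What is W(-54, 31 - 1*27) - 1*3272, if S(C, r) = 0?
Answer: -3268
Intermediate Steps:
W(v, U) = 4 (W(v, U) = 0 - 1*(-4) = 0 + 4 = 4)
W(-54, 31 - 1*27) - 1*3272 = 4 - 1*3272 = 4 - 3272 = -3268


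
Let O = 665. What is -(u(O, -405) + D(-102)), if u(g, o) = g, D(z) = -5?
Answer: -660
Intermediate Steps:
-(u(O, -405) + D(-102)) = -(665 - 5) = -1*660 = -660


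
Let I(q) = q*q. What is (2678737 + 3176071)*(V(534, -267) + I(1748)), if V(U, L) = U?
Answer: 17892515730704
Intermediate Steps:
I(q) = q**2
(2678737 + 3176071)*(V(534, -267) + I(1748)) = (2678737 + 3176071)*(534 + 1748**2) = 5854808*(534 + 3055504) = 5854808*3056038 = 17892515730704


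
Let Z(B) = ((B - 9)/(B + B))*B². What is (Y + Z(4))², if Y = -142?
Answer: 23104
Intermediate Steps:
Z(B) = B*(-9 + B)/2 (Z(B) = ((-9 + B)/((2*B)))*B² = ((-9 + B)*(1/(2*B)))*B² = ((-9 + B)/(2*B))*B² = B*(-9 + B)/2)
(Y + Z(4))² = (-142 + (½)*4*(-9 + 4))² = (-142 + (½)*4*(-5))² = (-142 - 10)² = (-152)² = 23104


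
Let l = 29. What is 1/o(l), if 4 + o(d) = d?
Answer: 1/25 ≈ 0.040000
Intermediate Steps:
o(d) = -4 + d
1/o(l) = 1/(-4 + 29) = 1/25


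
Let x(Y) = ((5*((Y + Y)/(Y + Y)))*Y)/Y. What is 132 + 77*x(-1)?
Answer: 517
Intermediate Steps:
x(Y) = 5 (x(Y) = ((5*((2*Y)/((2*Y))))*Y)/Y = ((5*((2*Y)*(1/(2*Y))))*Y)/Y = ((5*1)*Y)/Y = (5*Y)/Y = 5)
132 + 77*x(-1) = 132 + 77*5 = 132 + 385 = 517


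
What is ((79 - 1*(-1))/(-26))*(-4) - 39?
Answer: -347/13 ≈ -26.692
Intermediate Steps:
((79 - 1*(-1))/(-26))*(-4) - 39 = ((79 + 1)*(-1/26))*(-4) - 39 = (80*(-1/26))*(-4) - 39 = -40/13*(-4) - 39 = 160/13 - 39 = -347/13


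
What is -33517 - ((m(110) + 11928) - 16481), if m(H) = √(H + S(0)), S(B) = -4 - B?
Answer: -28964 - √106 ≈ -28974.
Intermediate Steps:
m(H) = √(-4 + H) (m(H) = √(H + (-4 - 1*0)) = √(H + (-4 + 0)) = √(H - 4) = √(-4 + H))
-33517 - ((m(110) + 11928) - 16481) = -33517 - ((√(-4 + 110) + 11928) - 16481) = -33517 - ((√106 + 11928) - 16481) = -33517 - ((11928 + √106) - 16481) = -33517 - (-4553 + √106) = -33517 + (4553 - √106) = -28964 - √106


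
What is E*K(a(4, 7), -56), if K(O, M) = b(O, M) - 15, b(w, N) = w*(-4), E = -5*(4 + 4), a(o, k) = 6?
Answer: 1560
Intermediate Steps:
E = -40 (E = -5*8 = -40)
b(w, N) = -4*w
K(O, M) = -15 - 4*O (K(O, M) = -4*O - 15 = -15 - 4*O)
E*K(a(4, 7), -56) = -40*(-15 - 4*6) = -40*(-15 - 24) = -40*(-39) = 1560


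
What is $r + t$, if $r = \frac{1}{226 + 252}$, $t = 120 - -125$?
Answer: $\frac{117111}{478} \approx 245.0$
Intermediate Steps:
$t = 245$ ($t = 120 + 125 = 245$)
$r = \frac{1}{478} \approx 0.002092$
$r + t = \frac{1}{478} + 245 = \frac{117111}{478}$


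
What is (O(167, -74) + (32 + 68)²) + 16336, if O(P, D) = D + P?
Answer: 26429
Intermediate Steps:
(O(167, -74) + (32 + 68)²) + 16336 = ((-74 + 167) + (32 + 68)²) + 16336 = (93 + 100²) + 16336 = (93 + 10000) + 16336 = 10093 + 16336 = 26429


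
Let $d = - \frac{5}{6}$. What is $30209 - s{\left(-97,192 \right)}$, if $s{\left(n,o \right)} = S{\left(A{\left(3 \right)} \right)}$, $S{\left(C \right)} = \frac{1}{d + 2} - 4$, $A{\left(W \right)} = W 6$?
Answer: $\frac{211485}{7} \approx 30212.0$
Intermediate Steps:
$A{\left(W \right)} = 6 W$
$d = - \frac{5}{6}$ ($d = \left(-5\right) \frac{1}{6} = - \frac{5}{6} \approx -0.83333$)
$S{\left(C \right)} = - \frac{22}{7}$ ($S{\left(C \right)} = \frac{1}{- \frac{5}{6} + 2} - 4 = \frac{1}{\frac{7}{6}} - 4 = \frac{6}{7} - 4 = - \frac{22}{7}$)
$s{\left(n,o \right)} = - \frac{22}{7}$
$30209 - s{\left(-97,192 \right)} = 30209 - - \frac{22}{7} = 30209 + \frac{22}{7} = \frac{211485}{7}$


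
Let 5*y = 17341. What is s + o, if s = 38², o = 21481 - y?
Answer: 97284/5 ≈ 19457.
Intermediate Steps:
y = 17341/5 (y = (⅕)*17341 = 17341/5 ≈ 3468.2)
o = 90064/5 (o = 21481 - 1*17341/5 = 21481 - 17341/5 = 90064/5 ≈ 18013.)
s = 1444
s + o = 1444 + 90064/5 = 97284/5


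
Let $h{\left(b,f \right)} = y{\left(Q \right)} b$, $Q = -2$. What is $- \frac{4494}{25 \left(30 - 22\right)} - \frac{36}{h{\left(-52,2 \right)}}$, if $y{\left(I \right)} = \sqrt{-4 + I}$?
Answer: $- \frac{2247}{100} - \frac{3 i \sqrt{6}}{26} \approx -22.47 - 0.28263 i$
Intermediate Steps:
$h{\left(b,f \right)} = i b \sqrt{6}$ ($h{\left(b,f \right)} = \sqrt{-4 - 2} b = \sqrt{-6} b = i \sqrt{6} b = i b \sqrt{6}$)
$- \frac{4494}{25 \left(30 - 22\right)} - \frac{36}{h{\left(-52,2 \right)}} = - \frac{4494}{25 \left(30 - 22\right)} - \frac{36}{i \left(-52\right) \sqrt{6}} = - \frac{4494}{25 \cdot 8} - \frac{36}{\left(-52\right) i \sqrt{6}} = - \frac{4494}{200} - 36 \frac{i \sqrt{6}}{312} = \left(-4494\right) \frac{1}{200} - \frac{3 i \sqrt{6}}{26} = - \frac{2247}{100} - \frac{3 i \sqrt{6}}{26}$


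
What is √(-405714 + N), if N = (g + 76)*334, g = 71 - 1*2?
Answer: 2*I*√89321 ≈ 597.73*I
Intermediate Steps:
g = 69 (g = 71 - 2 = 69)
N = 48430 (N = (69 + 76)*334 = 145*334 = 48430)
√(-405714 + N) = √(-405714 + 48430) = √(-357284) = 2*I*√89321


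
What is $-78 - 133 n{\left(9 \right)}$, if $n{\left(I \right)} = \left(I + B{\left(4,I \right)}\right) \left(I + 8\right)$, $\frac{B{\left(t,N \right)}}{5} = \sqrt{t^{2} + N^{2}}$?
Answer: $-20427 - 11305 \sqrt{97} \approx -1.3177 \cdot 10^{5}$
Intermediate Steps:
$B{\left(t,N \right)} = 5 \sqrt{N^{2} + t^{2}}$ ($B{\left(t,N \right)} = 5 \sqrt{t^{2} + N^{2}} = 5 \sqrt{N^{2} + t^{2}}$)
$n{\left(I \right)} = \left(8 + I\right) \left(I + 5 \sqrt{16 + I^{2}}\right)$ ($n{\left(I \right)} = \left(I + 5 \sqrt{I^{2} + 4^{2}}\right) \left(I + 8\right) = \left(I + 5 \sqrt{I^{2} + 16}\right) \left(8 + I\right) = \left(I + 5 \sqrt{16 + I^{2}}\right) \left(8 + I\right) = \left(8 + I\right) \left(I + 5 \sqrt{16 + I^{2}}\right)$)
$-78 - 133 n{\left(9 \right)} = -78 - 133 \left(9^{2} + 8 \cdot 9 + 40 \sqrt{16 + 9^{2}} + 5 \cdot 9 \sqrt{16 + 9^{2}}\right) = -78 - 133 \left(81 + 72 + 40 \sqrt{16 + 81} + 5 \cdot 9 \sqrt{16 + 81}\right) = -78 - 133 \left(81 + 72 + 40 \sqrt{97} + 5 \cdot 9 \sqrt{97}\right) = -78 - 133 \left(81 + 72 + 40 \sqrt{97} + 45 \sqrt{97}\right) = -78 - 133 \left(153 + 85 \sqrt{97}\right) = -78 - \left(20349 + 11305 \sqrt{97}\right) = -20427 - 11305 \sqrt{97}$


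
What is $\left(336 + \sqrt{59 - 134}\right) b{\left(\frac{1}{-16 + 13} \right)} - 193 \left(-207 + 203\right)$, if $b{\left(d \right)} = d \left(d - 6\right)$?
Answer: $\frac{4444}{3} + \frac{95 i \sqrt{3}}{9} \approx 1481.3 + 18.283 i$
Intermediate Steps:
$b{\left(d \right)} = d \left(-6 + d\right)$
$\left(336 + \sqrt{59 - 134}\right) b{\left(\frac{1}{-16 + 13} \right)} - 193 \left(-207 + 203\right) = \left(336 + \sqrt{59 - 134}\right) \frac{-6 + \frac{1}{-16 + 13}}{-16 + 13} - 193 \left(-207 + 203\right) = \left(336 + \sqrt{-75}\right) \frac{-6 + \frac{1}{-3}}{-3} - -772 = \left(336 + 5 i \sqrt{3}\right) \left(- \frac{-6 - \frac{1}{3}}{3}\right) + 772 = \left(336 + 5 i \sqrt{3}\right) \left(\left(- \frac{1}{3}\right) \left(- \frac{19}{3}\right)\right) + 772 = \left(336 + 5 i \sqrt{3}\right) \frac{19}{9} + 772 = \left(\frac{2128}{3} + \frac{95 i \sqrt{3}}{9}\right) + 772 = \frac{4444}{3} + \frac{95 i \sqrt{3}}{9}$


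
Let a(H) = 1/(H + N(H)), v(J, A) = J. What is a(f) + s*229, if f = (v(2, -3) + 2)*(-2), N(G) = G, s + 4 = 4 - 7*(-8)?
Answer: 205183/16 ≈ 12824.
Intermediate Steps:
s = 56 (s = -4 + (4 - 7*(-8)) = -4 + (4 + 56) = -4 + 60 = 56)
f = -8 (f = (2 + 2)*(-2) = 4*(-2) = -8)
a(H) = 1/(2*H) (a(H) = 1/(H + H) = 1/(2*H))
a(f) + s*229 = (1/2)/(-8) + 56*229 = (1/2)*(-1/8) + 12824 = -1/16 + 12824 = 205183/16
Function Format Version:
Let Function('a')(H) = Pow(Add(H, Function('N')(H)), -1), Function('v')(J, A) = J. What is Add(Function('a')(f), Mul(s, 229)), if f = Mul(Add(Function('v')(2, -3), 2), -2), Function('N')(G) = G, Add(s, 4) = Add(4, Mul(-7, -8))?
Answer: Rational(205183, 16) ≈ 12824.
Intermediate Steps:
s = 56 (s = Add(-4, Add(4, Mul(-7, -8))) = Add(-4, Add(4, 56)) = Add(-4, 60) = 56)
f = -8 (f = Mul(Add(2, 2), -2) = Mul(4, -2) = -8)
Function('a')(H) = Mul(Rational(1, 2), Pow(H, -1)) (Function('a')(H) = Pow(Add(H, H), -1) = Pow(Mul(2, H), -1) = Mul(Rational(1, 2), Pow(H, -1)))
Add(Function('a')(f), Mul(s, 229)) = Add(Mul(Rational(1, 2), Pow(-8, -1)), Mul(56, 229)) = Add(Mul(Rational(1, 2), Rational(-1, 8)), 12824) = Add(Rational(-1, 16), 12824) = Rational(205183, 16)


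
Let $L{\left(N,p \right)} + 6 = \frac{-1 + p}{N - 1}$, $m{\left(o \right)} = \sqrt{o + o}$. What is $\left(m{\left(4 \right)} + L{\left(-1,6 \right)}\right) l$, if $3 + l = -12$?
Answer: $\frac{255}{2} - 30 \sqrt{2} \approx 85.074$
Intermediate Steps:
$l = -15$ ($l = -3 - 12 = -15$)
$m{\left(o \right)} = \sqrt{2} \sqrt{o}$ ($m{\left(o \right)} = \sqrt{2 o} = \sqrt{2} \sqrt{o}$)
$L{\left(N,p \right)} = -6 + \frac{-1 + p}{-1 + N}$ ($L{\left(N,p \right)} = -6 + \frac{-1 + p}{N - 1} = -6 + \frac{-1 + p}{-1 + N}$)
$\left(m{\left(4 \right)} + L{\left(-1,6 \right)}\right) l = \left(\sqrt{2} \sqrt{4} + \frac{5 + 6 - -6}{-1 - 1}\right) \left(-15\right) = \left(\sqrt{2} \cdot 2 + \frac{5 + 6 + 6}{-2}\right) \left(-15\right) = \left(2 \sqrt{2} - \frac{17}{2}\right) \left(-15\right) = \left(- \frac{17}{2} + 2 \sqrt{2}\right) \left(-15\right) = \frac{255}{2} - 30 \sqrt{2}$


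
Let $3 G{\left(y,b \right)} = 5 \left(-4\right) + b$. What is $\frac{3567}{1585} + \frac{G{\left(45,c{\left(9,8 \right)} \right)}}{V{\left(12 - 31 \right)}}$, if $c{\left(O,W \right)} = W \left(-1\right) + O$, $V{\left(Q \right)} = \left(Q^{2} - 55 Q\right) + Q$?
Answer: $\frac{779588}{347115} \approx 2.2459$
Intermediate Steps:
$V{\left(Q \right)} = Q^{2} - 54 Q$
$c{\left(O,W \right)} = O - W$ ($c{\left(O,W \right)} = - W + O = O - W$)
$G{\left(y,b \right)} = - \frac{20}{3} + \frac{b}{3}$ ($G{\left(y,b \right)} = \frac{5 \left(-4\right) + b}{3} = \frac{-20 + b}{3} = - \frac{20}{3} + \frac{b}{3}$)
$\frac{3567}{1585} + \frac{G{\left(45,c{\left(9,8 \right)} \right)}}{V{\left(12 - 31 \right)}} = \frac{3567}{1585} + \frac{- \frac{20}{3} + \frac{9 - 8}{3}}{\left(12 - 31\right) \left(-54 + \left(12 - 31\right)\right)} = 3567 \cdot \frac{1}{1585} + \frac{- \frac{20}{3} + \frac{9 - 8}{3}}{\left(-19\right) \left(-54 - 19\right)} = \frac{3567}{1585} + \frac{- \frac{20}{3} + \frac{1}{3} \cdot 1}{\left(-19\right) \left(-73\right)} = \frac{3567}{1585} + \frac{- \frac{20}{3} + \frac{1}{3}}{1387} = \frac{3567}{1585} - \frac{1}{219} = \frac{779588}{347115}$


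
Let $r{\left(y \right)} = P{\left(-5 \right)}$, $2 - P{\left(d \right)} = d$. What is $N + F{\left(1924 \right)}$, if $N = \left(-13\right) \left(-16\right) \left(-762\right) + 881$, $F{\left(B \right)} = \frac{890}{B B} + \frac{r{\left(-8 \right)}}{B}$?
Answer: $- \frac{291727704941}{1850888} \approx -1.5762 \cdot 10^{5}$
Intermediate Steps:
$P{\left(d \right)} = 2 - d$
$r{\left(y \right)} = 7$ ($r{\left(y \right)} = 2 - -5 = 2 + 5 = 7$)
$F{\left(B \right)} = \frac{7}{B} + \frac{890}{B^{2}}$ ($F{\left(B \right)} = \frac{890}{B B} + \frac{7}{B} = \frac{890}{B^{2}} + \frac{7}{B} = \frac{7}{B} + \frac{890}{B^{2}}$)
$N = -157615$ ($N = 208 \left(-762\right) + 881 = -158496 + 881 = -157615$)
$N + F{\left(1924 \right)} = -157615 + \frac{890 + 7 \cdot 1924}{3701776} = -157615 + \frac{890 + 13468}{3701776} = -157615 + \frac{1}{3701776} \cdot 14358 = -157615 + \frac{7179}{1850888} = - \frac{291727704941}{1850888}$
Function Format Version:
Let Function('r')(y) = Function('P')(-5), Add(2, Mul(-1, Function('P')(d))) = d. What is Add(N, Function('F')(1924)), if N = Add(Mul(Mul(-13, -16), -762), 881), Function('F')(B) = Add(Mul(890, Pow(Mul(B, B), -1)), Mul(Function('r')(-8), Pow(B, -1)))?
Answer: Rational(-291727704941, 1850888) ≈ -1.5762e+5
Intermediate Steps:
Function('P')(d) = Add(2, Mul(-1, d))
Function('r')(y) = 7 (Function('r')(y) = Add(2, Mul(-1, -5)) = Add(2, 5) = 7)
Function('F')(B) = Add(Mul(7, Pow(B, -1)), Mul(890, Pow(B, -2))) (Function('F')(B) = Add(Mul(890, Pow(Mul(B, B), -1)), Mul(7, Pow(B, -1))) = Add(Mul(890, Pow(Pow(B, 2), -1)), Mul(7, Pow(B, -1))) = Add(Mul(890, Pow(B, -2)), Mul(7, Pow(B, -1))) = Add(Mul(7, Pow(B, -1)), Mul(890, Pow(B, -2))))
N = -157615 (N = Add(Mul(208, -762), 881) = Add(-158496, 881) = -157615)
Add(N, Function('F')(1924)) = Add(-157615, Mul(Pow(1924, -2), Add(890, Mul(7, 1924)))) = Add(-157615, Mul(Rational(1, 3701776), Add(890, 13468))) = Add(-157615, Mul(Rational(1, 3701776), 14358)) = Add(-157615, Rational(7179, 1850888)) = Rational(-291727704941, 1850888)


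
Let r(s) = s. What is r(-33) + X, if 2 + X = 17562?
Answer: 17527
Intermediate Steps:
X = 17560 (X = -2 + 17562 = 17560)
r(-33) + X = -33 + 17560 = 17527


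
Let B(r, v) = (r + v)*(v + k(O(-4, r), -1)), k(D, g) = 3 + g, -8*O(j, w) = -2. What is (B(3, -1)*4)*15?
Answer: 120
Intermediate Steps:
O(j, w) = ¼ (O(j, w) = -⅛*(-2) = ¼)
B(r, v) = (2 + v)*(r + v) (B(r, v) = (r + v)*(v + (3 - 1)) = (r + v)*(v + 2) = (r + v)*(2 + v) = (2 + v)*(r + v))
(B(3, -1)*4)*15 = (((-1)² + 2*3 + 2*(-1) + 3*(-1))*4)*15 = ((1 + 6 - 2 - 3)*4)*15 = (2*4)*15 = 8*15 = 120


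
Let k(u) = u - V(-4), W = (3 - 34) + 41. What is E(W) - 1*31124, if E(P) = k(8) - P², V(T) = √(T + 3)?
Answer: -31216 - I ≈ -31216.0 - 1.0*I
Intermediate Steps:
V(T) = √(3 + T)
W = 10 (W = -31 + 41 = 10)
k(u) = u - I (k(u) = u - √(3 - 4) = u - √(-1) = u - I)
E(P) = 8 - I - P² (E(P) = (8 - I) - P² = 8 - I - P²)
E(W) - 1*31124 = (8 - I - 1*10²) - 1*31124 = (8 - I - 1*100) - 31124 = (8 - I - 100) - 31124 = (-92 - I) - 31124 = -31216 - I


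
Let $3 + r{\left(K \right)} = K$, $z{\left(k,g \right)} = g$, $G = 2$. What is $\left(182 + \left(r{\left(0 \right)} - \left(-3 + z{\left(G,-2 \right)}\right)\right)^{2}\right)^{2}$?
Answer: $34596$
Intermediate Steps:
$r{\left(K \right)} = -3 + K$
$\left(182 + \left(r{\left(0 \right)} - \left(-3 + z{\left(G,-2 \right)}\right)\right)^{2}\right)^{2} = \left(182 + \left(\left(-3 + 0\right) + \left(3 - -2\right)\right)^{2}\right)^{2} = \left(182 + \left(-3 + \left(3 + 2\right)\right)^{2}\right)^{2} = \left(182 + \left(-3 + 5\right)^{2}\right)^{2} = \left(182 + 2^{2}\right)^{2} = \left(182 + 4\right)^{2} = 186^{2} = 34596$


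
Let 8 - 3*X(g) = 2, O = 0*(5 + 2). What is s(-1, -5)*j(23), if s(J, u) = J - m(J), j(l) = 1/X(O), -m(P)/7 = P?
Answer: -4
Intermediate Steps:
m(P) = -7*P
O = 0 (O = 0*7 = 0)
X(g) = 2 (X(g) = 8/3 - ⅓*2 = 8/3 - ⅔ = 2)
j(l) = ½ (j(l) = 1/2 = ½)
s(J, u) = 8*J (s(J, u) = J - (-7)*J = J + 7*J = 8*J)
s(-1, -5)*j(23) = (8*(-1))*(½) = -8*½ = -4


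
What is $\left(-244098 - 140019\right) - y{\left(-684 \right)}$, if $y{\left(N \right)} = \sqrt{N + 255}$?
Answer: $-384117 - i \sqrt{429} \approx -3.8412 \cdot 10^{5} - 20.712 i$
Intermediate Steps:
$y{\left(N \right)} = \sqrt{255 + N}$
$\left(-244098 - 140019\right) - y{\left(-684 \right)} = \left(-244098 - 140019\right) - \sqrt{255 - 684} = \left(-244098 - 140019\right) - \sqrt{-429} = -384117 - i \sqrt{429}$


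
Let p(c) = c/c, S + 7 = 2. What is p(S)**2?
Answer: 1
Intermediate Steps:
S = -5 (S = -7 + 2 = -5)
p(c) = 1
p(S)**2 = 1**2 = 1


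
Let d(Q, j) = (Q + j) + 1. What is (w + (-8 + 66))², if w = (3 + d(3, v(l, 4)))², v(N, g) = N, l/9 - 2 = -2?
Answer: 11449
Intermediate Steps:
l = 0 (l = 18 + 9*(-2) = 18 - 18 = 0)
d(Q, j) = 1 + Q + j
w = 49 (w = (3 + (1 + 3 + 0))² = (3 + 4)² = 7² = 49)
(w + (-8 + 66))² = (49 + (-8 + 66))² = (49 + 58)² = 107² = 11449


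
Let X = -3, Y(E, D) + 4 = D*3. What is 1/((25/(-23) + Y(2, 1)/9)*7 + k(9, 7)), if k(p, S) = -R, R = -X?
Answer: -207/2357 ≈ -0.087824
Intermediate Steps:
Y(E, D) = -4 + 3*D (Y(E, D) = -4 + D*3 = -4 + 3*D)
R = 3 (R = -1*(-3) = 3)
k(p, S) = -3 (k(p, S) = -1*3 = -3)
1/((25/(-23) + Y(2, 1)/9)*7 + k(9, 7)) = 1/((25/(-23) + (-4 + 3*1)/9)*7 - 3) = 1/((25*(-1/23) + (-4 + 3)*(⅑))*7 - 3) = 1/((-25/23 - 1*⅑)*7 - 3) = 1/((-25/23 - ⅑)*7 - 3) = 1/(-248/207*7 - 3) = 1/(-1736/207 - 3) = 1/(-2357/207) = -207/2357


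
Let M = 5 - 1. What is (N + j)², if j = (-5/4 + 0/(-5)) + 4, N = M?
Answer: 729/16 ≈ 45.563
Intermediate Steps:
M = 4
N = 4
j = 11/4 (j = (-5*¼ + 0*(-⅕)) + 4 = (-5/4 + 0) + 4 = -5/4 + 4 = 11/4 ≈ 2.7500)
(N + j)² = (4 + 11/4)² = (27/4)² = 729/16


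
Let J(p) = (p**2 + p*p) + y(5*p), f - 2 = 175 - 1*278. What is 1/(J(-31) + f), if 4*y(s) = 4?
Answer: 1/1822 ≈ 0.00054885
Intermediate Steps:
y(s) = 1 (y(s) = (1/4)*4 = 1)
f = -101 (f = 2 + (175 - 1*278) = 2 + (175 - 278) = 2 - 103 = -101)
J(p) = 1 + 2*p**2 (J(p) = (p**2 + p*p) + 1 = (p**2 + p**2) + 1 = 2*p**2 + 1 = 1 + 2*p**2)
1/(J(-31) + f) = 1/((1 + 2*(-31)**2) - 101) = 1/((1 + 2*961) - 101) = 1/((1 + 1922) - 101) = 1/(1923 - 101) = 1/1822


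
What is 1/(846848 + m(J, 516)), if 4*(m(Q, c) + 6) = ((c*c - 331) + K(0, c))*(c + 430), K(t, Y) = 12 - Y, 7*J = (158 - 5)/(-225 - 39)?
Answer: 2/127237817 ≈ 1.5719e-8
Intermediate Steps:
J = -51/616 (J = ((158 - 5)/(-225 - 39))/7 = (153/(-264))/7 = (153*(-1/264))/7 = (1/7)*(-51/88) = -51/616 ≈ -0.082792)
m(Q, c) = -6 + (430 + c)*(-319 + c**2 - c)/4 (m(Q, c) = -6 + (((c*c - 331) + (12 - c))*(c + 430))/4 = -6 + (((c**2 - 331) + (12 - c))*(430 + c))/4 = -6 + (((-331 + c**2) + (12 - c))*(430 + c))/4 = -6 + ((-319 + c**2 - c)*(430 + c))/4 = -6 + ((430 + c)*(-319 + c**2 - c))/4 = -6 + (430 + c)*(-319 + c**2 - c)/4)
1/(846848 + m(J, 516)) = 1/(846848 + (-68597/2 - 749/4*516 + (1/4)*516**3 + (429/4)*516**2)) = 1/(846848 + (-68597/2 - 96621 + (1/4)*137388096 + (429/4)*266256)) = 1/(846848 + (-68597/2 - 96621 + 34347024 + 28555956)) = 1/(846848 + 125544121/2) = 1/(127237817/2) = 2/127237817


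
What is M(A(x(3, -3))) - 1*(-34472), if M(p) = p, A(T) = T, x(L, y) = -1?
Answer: 34471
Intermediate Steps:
M(A(x(3, -3))) - 1*(-34472) = -1 - 1*(-34472) = -1 + 34472 = 34471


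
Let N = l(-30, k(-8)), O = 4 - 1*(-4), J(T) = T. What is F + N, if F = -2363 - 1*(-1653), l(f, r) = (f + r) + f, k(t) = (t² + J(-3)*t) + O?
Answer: -674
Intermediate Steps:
O = 8 (O = 4 + 4 = 8)
k(t) = 8 + t² - 3*t (k(t) = (t² - 3*t) + 8 = 8 + t² - 3*t)
l(f, r) = r + 2*f
F = -710 (F = -2363 + 1653 = -710)
N = 36 (N = (8 + (-8)² - 3*(-8)) + 2*(-30) = (8 + 64 + 24) - 60 = 96 - 60 = 36)
F + N = -710 + 36 = -674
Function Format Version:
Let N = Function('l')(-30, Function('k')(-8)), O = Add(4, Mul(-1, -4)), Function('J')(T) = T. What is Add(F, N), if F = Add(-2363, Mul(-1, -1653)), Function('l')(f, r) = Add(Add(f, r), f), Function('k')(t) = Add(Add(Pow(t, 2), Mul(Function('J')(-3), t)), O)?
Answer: -674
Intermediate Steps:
O = 8 (O = Add(4, 4) = 8)
Function('k')(t) = Add(8, Pow(t, 2), Mul(-3, t)) (Function('k')(t) = Add(Add(Pow(t, 2), Mul(-3, t)), 8) = Add(8, Pow(t, 2), Mul(-3, t)))
Function('l')(f, r) = Add(r, Mul(2, f))
F = -710 (F = Add(-2363, 1653) = -710)
N = 36 (N = Add(Add(8, Pow(-8, 2), Mul(-3, -8)), Mul(2, -30)) = Add(Add(8, 64, 24), -60) = Add(96, -60) = 36)
Add(F, N) = Add(-710, 36) = -674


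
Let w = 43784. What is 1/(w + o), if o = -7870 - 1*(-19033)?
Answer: 1/54947 ≈ 1.8199e-5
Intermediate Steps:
o = 11163 (o = -7870 + 19033 = 11163)
1/(w + o) = 1/(43784 + 11163) = 1/54947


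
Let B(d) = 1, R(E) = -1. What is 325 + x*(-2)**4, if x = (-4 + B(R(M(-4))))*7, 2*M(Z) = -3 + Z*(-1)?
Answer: -11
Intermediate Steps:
M(Z) = -3/2 - Z/2 (M(Z) = (-3 + Z*(-1))/2 = (-3 - Z)/2 = -3/2 - Z/2)
x = -21 (x = (-4 + 1)*7 = -3*7 = -21)
325 + x*(-2)**4 = 325 - 21*(-2)**4 = 325 - 21*16 = 325 - 336 = -11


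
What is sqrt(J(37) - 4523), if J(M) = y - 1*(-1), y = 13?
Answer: 3*I*sqrt(501) ≈ 67.149*I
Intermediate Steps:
J(M) = 14 (J(M) = 13 - 1*(-1) = 13 + 1 = 14)
sqrt(J(37) - 4523) = sqrt(14 - 4523) = sqrt(-4509) = 3*I*sqrt(501)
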